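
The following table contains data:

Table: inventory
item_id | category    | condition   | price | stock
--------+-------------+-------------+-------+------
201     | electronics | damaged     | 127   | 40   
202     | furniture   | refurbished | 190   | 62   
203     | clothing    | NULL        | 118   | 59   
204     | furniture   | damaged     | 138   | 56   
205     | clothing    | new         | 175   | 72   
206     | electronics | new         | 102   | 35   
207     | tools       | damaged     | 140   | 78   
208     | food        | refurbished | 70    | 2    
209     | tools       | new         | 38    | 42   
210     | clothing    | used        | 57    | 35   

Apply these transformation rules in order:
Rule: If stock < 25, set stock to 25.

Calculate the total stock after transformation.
504

Step 1: 1 records have stock < 25
Step 2: These records originally summed to 2
Step 3: After setting to minimum: 1 × 25 = 25
Step 4: Unaffected records sum: 479
Step 5: Final sum = 25 + 479 = 504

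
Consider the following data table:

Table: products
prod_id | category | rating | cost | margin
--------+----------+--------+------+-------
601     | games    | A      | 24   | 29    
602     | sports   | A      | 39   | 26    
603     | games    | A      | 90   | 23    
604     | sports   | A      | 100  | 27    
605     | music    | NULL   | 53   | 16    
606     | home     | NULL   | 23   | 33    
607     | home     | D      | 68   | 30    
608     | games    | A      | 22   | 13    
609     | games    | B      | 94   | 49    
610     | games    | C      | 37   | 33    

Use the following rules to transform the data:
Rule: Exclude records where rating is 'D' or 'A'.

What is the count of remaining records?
4

Step 1: Count records to exclude
  - 1 (D) + 5 (A) = 6 records
Step 2: Total records: 10
Step 3: Remaining = 10 - 6 = 4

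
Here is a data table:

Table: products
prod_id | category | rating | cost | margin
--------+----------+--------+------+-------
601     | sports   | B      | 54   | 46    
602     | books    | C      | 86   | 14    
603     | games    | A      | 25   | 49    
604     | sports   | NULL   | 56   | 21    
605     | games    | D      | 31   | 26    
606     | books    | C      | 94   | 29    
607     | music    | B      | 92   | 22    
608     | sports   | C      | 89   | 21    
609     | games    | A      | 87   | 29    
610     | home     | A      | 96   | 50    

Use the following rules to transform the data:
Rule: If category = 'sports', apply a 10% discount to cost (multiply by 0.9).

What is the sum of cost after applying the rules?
690.1

Step 1: Records with category = 'sports' have total cost = 199
Step 2: Apply multiplier: 199 × 0.9 = 179.1
Step 3: Other records total: 511
Step 4: Final sum = 179.1 + 511 = 690.1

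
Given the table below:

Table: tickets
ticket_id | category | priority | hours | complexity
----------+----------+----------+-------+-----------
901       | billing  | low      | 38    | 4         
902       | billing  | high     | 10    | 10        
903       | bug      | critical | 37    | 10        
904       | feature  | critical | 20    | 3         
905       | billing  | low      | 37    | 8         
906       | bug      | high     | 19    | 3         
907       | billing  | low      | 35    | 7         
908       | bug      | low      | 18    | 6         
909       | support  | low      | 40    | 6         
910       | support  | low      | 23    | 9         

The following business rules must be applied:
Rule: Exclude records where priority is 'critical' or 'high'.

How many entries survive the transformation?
6

Step 1: Count records to exclude
  - 2 (critical) + 2 (high) = 4 records
Step 2: Total records: 10
Step 3: Remaining = 10 - 4 = 6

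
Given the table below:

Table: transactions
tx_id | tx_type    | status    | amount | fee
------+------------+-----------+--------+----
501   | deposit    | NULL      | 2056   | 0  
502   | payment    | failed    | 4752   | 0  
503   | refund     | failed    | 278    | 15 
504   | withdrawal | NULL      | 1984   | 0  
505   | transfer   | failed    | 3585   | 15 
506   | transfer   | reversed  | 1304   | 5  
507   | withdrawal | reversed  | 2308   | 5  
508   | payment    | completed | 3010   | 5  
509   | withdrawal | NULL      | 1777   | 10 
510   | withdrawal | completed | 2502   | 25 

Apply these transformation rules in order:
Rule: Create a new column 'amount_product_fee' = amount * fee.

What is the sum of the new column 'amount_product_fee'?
171375

Step 1: For each record, compute amount * fee
Example calculations:
  2056 * 0 = 0
  4752 * 0 = 0
  278 * 15 = 4170
  ...
Step 2: Sum all derived values
Step 3: Total = 171375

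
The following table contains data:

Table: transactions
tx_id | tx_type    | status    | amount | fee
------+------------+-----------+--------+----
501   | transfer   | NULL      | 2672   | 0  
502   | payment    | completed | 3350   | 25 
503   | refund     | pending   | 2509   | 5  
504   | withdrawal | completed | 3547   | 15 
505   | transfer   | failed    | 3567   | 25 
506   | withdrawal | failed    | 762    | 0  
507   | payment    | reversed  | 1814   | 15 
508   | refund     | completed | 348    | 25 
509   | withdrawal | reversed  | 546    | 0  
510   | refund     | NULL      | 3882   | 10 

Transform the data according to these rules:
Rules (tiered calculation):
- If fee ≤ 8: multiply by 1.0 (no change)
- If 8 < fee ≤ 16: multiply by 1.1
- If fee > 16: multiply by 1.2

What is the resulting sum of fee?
139.0

Step 1: Tier 1 (fee ≤ 8): 4 records, sum = 5 × 1.0 = 5.0
Step 2: Tier 2 (8 < fee ≤ 16): 3 records, sum = 40 × 1.1 = 44.0
Step 3: Tier 3 (fee > 16): 3 records, sum = 75 × 1.2 = 90.0
Step 4: Final sum = 5.0 + 44.0 + 90.0 = 139.0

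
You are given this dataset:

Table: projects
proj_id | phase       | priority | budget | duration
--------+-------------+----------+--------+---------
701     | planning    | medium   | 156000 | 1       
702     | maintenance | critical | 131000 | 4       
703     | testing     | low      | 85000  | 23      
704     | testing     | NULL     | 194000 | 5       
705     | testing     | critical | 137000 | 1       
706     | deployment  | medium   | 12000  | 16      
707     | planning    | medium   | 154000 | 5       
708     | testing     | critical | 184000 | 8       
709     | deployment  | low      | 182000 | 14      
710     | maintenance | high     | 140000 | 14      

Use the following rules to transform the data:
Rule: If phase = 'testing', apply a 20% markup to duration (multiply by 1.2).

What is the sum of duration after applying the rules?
98.4

Step 1: Records with phase = 'testing' have total duration = 37
Step 2: Apply multiplier: 37 × 1.2 = 44.4
Step 3: Other records total: 54
Step 4: Final sum = 44.4 + 54 = 98.4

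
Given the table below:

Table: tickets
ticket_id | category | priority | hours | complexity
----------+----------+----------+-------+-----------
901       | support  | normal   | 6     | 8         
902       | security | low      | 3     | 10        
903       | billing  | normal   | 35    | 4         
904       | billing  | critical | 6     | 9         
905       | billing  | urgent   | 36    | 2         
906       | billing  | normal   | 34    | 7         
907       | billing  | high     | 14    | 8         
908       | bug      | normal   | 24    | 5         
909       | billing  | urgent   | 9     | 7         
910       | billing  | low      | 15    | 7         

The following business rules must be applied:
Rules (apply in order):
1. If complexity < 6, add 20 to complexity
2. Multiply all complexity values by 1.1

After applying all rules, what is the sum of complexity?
139.7

Step 1: Apply Rule 1 - Add 20 to records with complexity < 6
  - 3 records affected: 11 + (3 × 20) = 71
  - Unaffected records: 56
  - Sum after Rule 1: 127
Step 2: Apply Rule 2 - Multiply all by 1.1
  - 127 × 1.1 = 139.7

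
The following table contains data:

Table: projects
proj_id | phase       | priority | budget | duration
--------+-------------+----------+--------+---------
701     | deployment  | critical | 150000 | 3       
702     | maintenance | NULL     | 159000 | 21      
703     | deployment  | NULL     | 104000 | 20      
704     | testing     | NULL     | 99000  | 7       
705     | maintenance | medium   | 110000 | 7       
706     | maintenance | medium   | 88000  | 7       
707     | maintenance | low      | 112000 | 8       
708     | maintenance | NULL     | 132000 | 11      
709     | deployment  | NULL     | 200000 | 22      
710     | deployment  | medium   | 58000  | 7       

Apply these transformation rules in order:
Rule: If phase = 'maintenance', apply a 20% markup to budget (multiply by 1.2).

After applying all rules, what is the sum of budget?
1332200.0

Step 1: Records with phase = 'maintenance' have total budget = 601000
Step 2: Apply multiplier: 601000 × 1.2 = 721200.0
Step 3: Other records total: 611000
Step 4: Final sum = 721200.0 + 611000 = 1332200.0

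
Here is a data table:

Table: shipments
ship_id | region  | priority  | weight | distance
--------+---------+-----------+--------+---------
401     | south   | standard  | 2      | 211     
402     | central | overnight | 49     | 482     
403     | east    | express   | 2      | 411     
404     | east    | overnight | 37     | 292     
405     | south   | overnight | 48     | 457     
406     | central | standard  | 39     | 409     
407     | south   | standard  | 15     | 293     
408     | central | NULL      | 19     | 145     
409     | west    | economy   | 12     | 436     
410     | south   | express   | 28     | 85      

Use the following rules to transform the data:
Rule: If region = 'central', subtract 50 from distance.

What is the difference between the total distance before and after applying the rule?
150

Step 1: Original sum of distance = 3221
Step 2: 3 records have region = 'central'
Step 3: Each affected record changes by -50
Step 4: Total change = 3 × -50 = -150
Step 5: New sum = 3221 + -150 = 3071
Step 6: Difference = |3071 - 3221| = 150
        (Sum decreased by 150)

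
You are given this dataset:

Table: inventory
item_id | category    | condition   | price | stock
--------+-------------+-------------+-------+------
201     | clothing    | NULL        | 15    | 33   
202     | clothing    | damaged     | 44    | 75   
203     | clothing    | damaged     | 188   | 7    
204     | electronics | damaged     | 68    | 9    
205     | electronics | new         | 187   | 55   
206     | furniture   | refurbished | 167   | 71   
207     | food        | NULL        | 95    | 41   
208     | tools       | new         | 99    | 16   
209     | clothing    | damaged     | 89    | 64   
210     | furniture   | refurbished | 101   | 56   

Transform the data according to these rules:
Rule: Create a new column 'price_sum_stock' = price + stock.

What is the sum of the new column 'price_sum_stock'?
1480

Step 1: For each record, compute price + stock
Example calculations:
  15 + 33 = 48
  44 + 75 = 119
  188 + 7 = 195
  ...
Step 2: Sum all derived values
Step 3: Total = 1480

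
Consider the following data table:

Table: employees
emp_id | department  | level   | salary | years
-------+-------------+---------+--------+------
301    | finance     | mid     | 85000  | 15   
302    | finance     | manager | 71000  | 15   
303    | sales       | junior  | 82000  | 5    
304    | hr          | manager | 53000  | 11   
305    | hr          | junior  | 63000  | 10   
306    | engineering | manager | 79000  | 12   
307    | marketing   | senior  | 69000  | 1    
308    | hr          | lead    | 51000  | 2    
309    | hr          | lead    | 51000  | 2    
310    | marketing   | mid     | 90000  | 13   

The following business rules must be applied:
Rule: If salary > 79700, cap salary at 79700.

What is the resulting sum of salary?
676100

Step 1: 3 records have salary > 79700
Step 2: These records originally summed to 257000
Step 3: After capping: 3 × 79700 = 239100
Step 4: Unaffected records sum: 437000
Step 5: Final sum = 239100 + 437000 = 676100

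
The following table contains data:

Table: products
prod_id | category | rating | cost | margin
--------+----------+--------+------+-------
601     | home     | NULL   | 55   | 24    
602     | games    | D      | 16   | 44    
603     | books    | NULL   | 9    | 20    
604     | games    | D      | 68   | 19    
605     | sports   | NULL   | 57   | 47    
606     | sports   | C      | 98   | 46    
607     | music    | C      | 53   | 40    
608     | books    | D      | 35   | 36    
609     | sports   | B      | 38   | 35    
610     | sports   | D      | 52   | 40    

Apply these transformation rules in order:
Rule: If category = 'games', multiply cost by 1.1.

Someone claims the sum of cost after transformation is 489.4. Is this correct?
Yes, the result is correct.

Step 1: Calculate the correct sum after transformation
Step 2: Apply multiplier 1.1 to records where category = 'games'
Step 3: Correct result = 489.4
Step 4: Claimed result = 489.4
Step 5: 489.4 = 489.4 ✓
Conclusion: The claimed result is correct.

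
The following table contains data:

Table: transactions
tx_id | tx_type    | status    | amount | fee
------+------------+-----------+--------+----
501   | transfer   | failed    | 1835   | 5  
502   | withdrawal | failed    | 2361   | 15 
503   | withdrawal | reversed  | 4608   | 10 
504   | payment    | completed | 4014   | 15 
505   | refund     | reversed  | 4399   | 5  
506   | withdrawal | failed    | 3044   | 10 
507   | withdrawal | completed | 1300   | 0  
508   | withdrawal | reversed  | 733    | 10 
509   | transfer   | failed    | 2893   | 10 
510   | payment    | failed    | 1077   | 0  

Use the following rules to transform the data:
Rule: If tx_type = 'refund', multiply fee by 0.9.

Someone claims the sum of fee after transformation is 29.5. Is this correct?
No, the correct result is 79.5.

Step 1: Calculate the correct sum after transformation
Step 2: Apply multiplier 0.9 to records where tx_type = 'refund'
Step 3: Correct result = 79.5
Step 4: Claimed result = 29.5
Step 5: 79.5 ≠ 29.5
Conclusion: The claimed result is incorrect. The correct answer is 79.5.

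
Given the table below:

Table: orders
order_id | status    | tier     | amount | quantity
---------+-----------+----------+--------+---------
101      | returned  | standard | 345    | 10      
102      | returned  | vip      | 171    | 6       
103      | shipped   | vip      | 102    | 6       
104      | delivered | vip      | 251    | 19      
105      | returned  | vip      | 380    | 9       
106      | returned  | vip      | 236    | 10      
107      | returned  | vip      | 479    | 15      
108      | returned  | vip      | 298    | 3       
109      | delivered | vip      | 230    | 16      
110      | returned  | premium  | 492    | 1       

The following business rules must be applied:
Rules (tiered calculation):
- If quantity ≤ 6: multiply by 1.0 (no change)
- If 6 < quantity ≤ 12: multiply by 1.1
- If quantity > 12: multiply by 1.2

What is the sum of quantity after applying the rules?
107.9

Step 1: Tier 1 (quantity ≤ 6): 4 records, sum = 16 × 1.0 = 16.0
Step 2: Tier 2 (6 < quantity ≤ 12): 3 records, sum = 29 × 1.1 = 31.9
Step 3: Tier 3 (quantity > 12): 3 records, sum = 50 × 1.2 = 60.0
Step 4: Final sum = 16.0 + 31.9 + 60.0 = 107.9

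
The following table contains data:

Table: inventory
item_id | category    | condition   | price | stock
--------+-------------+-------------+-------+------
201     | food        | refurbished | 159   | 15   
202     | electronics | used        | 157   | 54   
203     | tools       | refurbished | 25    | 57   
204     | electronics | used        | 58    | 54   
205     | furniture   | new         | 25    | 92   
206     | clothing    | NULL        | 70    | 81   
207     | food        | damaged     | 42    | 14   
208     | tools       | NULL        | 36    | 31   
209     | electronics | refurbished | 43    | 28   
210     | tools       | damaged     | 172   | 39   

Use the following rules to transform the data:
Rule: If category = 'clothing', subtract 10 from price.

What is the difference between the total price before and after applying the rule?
10

Step 1: Original sum of price = 787
Step 2: 1 records have category = 'clothing'
Step 3: Each affected record changes by -10
Step 4: Total change = 1 × -10 = -10
Step 5: New sum = 787 + -10 = 777
Step 6: Difference = |777 - 787| = 10
        (Sum decreased by 10)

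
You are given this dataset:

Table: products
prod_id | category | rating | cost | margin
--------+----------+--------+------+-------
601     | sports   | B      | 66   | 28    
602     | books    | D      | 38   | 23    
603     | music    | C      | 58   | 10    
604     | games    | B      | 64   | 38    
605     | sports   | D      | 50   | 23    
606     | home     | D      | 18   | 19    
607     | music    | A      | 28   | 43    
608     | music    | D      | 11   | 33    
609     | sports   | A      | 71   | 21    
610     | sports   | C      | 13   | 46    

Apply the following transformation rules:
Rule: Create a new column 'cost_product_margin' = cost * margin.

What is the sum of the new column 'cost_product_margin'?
10882

Step 1: For each record, compute cost * margin
Example calculations:
  66 * 28 = 1848
  38 * 23 = 874
  58 * 10 = 580
  ...
Step 2: Sum all derived values
Step 3: Total = 10882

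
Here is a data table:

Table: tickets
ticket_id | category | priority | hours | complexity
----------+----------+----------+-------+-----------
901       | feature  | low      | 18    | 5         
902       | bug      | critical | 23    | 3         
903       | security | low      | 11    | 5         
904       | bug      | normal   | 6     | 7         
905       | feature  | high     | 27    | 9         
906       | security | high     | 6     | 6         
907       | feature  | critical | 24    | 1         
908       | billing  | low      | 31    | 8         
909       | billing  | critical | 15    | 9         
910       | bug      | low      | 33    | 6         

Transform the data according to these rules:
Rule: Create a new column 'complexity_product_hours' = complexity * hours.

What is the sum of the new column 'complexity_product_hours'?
1140

Step 1: For each record, compute complexity * hours
Example calculations:
  5 * 18 = 90
  3 * 23 = 69
  5 * 11 = 55
  ...
Step 2: Sum all derived values
Step 3: Total = 1140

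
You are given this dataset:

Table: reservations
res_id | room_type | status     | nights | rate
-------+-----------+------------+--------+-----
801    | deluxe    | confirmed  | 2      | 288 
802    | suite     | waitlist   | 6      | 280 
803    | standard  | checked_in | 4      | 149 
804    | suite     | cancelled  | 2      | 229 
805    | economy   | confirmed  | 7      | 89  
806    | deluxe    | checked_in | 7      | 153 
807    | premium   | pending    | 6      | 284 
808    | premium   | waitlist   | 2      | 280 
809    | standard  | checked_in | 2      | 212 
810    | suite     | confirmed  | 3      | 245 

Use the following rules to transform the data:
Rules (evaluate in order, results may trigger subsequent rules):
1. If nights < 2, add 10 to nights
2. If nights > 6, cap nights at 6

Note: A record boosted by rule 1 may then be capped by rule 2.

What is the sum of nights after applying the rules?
39

Step 1: Apply rule 1 to records with nights < 2
  - 0 records get bonus of 10
  - Of these, 0 records then exceed 6 and get capped
Step 2: Apply rule 2 to records with nights > 6
  - 2 records (original) are capped
Step 3: Calculate final sum = 39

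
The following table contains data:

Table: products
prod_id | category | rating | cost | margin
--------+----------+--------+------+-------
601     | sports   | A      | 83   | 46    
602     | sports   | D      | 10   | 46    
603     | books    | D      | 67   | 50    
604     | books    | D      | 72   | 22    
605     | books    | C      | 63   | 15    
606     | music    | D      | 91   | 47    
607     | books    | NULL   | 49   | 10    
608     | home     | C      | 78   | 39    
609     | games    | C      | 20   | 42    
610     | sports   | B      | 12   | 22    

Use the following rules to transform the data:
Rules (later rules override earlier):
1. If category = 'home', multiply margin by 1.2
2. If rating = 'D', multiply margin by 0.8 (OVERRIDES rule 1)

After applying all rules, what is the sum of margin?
313.8

Step 1: Rule 2 takes priority for records with rating = 'D'
  - 4 records: 165 × 0.8 = 132.0
Step 2: Rule 1 applies to remaining records with category = 'home'
  - 1 records: 39 × 1.2 = 46.8
Step 3: Other records unchanged: 135
Step 4: Final sum = 132.0 + 46.8 + 135 = 313.8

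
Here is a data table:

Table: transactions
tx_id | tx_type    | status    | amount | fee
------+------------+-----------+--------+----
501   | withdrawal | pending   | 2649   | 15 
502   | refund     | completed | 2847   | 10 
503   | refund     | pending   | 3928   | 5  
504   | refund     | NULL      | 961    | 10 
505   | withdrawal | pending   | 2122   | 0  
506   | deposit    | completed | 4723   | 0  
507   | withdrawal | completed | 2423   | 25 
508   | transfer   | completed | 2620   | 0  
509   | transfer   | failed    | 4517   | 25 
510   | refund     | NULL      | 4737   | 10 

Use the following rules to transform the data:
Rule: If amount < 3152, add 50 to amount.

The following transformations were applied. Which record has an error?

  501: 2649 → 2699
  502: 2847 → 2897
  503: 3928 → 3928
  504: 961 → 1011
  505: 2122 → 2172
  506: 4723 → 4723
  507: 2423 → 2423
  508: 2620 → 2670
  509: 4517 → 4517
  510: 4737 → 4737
Record 507 has an error. The correct transformed value should be 2473, not 2423.

Step 1: Check each record against the rule
Step 2: Record 507 has amount = 2423
Step 3: Since 2423 < 3152, the bonus should have been applied
Step 4: Correct value = 2473, but claimed value = 2423
Conclusion: Record 507 has the error.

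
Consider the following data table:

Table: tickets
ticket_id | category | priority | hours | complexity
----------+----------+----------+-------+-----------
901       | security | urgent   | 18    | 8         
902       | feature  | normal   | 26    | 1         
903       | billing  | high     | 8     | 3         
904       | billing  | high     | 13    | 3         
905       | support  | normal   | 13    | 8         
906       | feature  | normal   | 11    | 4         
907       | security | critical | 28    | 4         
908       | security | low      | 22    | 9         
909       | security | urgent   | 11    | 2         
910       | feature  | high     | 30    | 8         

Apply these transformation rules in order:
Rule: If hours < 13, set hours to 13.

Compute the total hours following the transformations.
189

Step 1: 3 records have hours < 13
Step 2: These records originally summed to 30
Step 3: After setting to minimum: 3 × 13 = 39
Step 4: Unaffected records sum: 150
Step 5: Final sum = 39 + 150 = 189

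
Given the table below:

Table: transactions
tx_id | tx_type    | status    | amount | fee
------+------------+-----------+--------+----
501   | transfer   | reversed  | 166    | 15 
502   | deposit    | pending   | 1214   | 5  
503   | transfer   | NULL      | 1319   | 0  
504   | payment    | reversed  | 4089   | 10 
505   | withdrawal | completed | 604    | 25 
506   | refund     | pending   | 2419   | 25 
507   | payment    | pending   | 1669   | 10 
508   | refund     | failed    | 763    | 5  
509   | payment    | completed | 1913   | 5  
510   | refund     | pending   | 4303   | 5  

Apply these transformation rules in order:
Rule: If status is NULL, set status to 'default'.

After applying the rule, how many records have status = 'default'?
1

Step 1: Count records where status IS NULL
Step 2: Found 1 records with NULL status
Step 3: These records will have status set to 'default'
Step 4: Records already having status = 'default': 0
Step 5: Answer: 1 + 0 = 1 records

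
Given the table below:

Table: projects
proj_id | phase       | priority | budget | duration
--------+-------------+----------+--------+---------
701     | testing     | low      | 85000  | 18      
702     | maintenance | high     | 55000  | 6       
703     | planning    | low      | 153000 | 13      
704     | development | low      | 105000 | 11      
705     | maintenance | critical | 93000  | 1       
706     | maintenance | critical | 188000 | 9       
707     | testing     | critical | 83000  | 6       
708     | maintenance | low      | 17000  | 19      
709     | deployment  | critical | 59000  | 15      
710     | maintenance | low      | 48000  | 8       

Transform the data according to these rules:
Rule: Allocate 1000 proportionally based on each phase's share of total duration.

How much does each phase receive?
deployment: 141.51, development: 103.77, maintenance: 405.66, planning: 122.64, testing: 226.42

Step 1: Calculate total duration = 106
Step 2: Calculate each phase's proportion:
  deployment: 15/106 = 14.15% → 141.51
  development: 11/106 = 10.38% → 103.77
  maintenance: 43/106 = 40.57% → 405.66
  planning: 13/106 = 12.26% → 122.64
  testing: 24/106 = 22.64% → 226.42
Step 3: Verify: sum of allocations ≈ 1000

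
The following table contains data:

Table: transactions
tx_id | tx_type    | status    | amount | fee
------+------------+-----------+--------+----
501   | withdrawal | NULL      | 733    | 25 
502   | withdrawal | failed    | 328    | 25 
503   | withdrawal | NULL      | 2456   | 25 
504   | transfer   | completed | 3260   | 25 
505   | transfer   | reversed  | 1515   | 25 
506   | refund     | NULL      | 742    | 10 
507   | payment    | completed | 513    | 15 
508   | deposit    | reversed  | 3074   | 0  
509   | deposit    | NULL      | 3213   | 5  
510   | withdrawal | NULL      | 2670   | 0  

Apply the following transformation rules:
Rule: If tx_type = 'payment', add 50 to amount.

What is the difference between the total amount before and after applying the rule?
50

Step 1: Original sum of amount = 18504
Step 2: 1 records have tx_type = 'payment'
Step 3: Each affected record changes by 50
Step 4: Total change = 1 × 50 = 50
Step 5: New sum = 18504 + 50 = 18554
Step 6: Difference = |18554 - 18504| = 50
        (Sum increased by 50)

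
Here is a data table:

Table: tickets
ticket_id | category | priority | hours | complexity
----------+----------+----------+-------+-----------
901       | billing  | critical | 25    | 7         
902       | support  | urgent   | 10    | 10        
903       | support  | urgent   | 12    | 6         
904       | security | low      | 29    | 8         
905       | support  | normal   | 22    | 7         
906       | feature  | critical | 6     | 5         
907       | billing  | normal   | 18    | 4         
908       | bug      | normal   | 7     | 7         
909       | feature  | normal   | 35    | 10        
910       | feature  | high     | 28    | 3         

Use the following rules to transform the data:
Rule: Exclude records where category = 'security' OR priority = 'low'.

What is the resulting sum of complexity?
59

Step 1: Find records where category = 'security' OR priority = 'low'
Step 2: 1 records match, summing to 8
Step 3: Original sum: 67
Step 4: Remaining sum = 67 - 8 = 59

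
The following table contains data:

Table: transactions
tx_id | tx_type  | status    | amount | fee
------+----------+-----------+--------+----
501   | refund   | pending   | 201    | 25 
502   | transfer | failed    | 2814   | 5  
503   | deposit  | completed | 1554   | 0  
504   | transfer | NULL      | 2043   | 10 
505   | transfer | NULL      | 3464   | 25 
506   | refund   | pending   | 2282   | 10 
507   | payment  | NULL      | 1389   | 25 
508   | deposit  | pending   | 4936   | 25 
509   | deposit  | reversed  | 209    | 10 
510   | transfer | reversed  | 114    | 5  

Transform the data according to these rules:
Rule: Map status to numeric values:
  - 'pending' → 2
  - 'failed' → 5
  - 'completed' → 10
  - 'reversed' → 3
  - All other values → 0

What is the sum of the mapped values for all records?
27

Step 1: Apply mapping to each record
Step 2: Count by status:
  'pending': 3 records × 2 = 6
  'failed': 1 records × 5 = 5
  'completed': 1 records × 10 = 10
  'reversed': 2 records × 3 = 6
Step 3: Sum all mapped values = 27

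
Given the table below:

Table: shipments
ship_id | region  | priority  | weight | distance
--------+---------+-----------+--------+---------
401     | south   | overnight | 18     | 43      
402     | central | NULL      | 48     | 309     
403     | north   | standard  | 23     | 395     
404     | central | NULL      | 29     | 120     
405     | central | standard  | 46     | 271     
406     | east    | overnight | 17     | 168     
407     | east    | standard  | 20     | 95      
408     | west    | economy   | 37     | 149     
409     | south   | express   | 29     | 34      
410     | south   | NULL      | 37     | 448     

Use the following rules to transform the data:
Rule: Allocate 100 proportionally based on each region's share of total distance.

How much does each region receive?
central: 34.45, east: 12.94, north: 19.44, south: 25.84, west: 7.33

Step 1: Calculate total distance = 2032
Step 2: Calculate each region's proportion:
  central: 700/2032 = 34.45% → 34.45
  east: 263/2032 = 12.94% → 12.94
  north: 395/2032 = 19.44% → 19.44
  south: 525/2032 = 25.84% → 25.84
  west: 149/2032 = 7.33% → 7.33
Step 3: Verify: sum of allocations ≈ 100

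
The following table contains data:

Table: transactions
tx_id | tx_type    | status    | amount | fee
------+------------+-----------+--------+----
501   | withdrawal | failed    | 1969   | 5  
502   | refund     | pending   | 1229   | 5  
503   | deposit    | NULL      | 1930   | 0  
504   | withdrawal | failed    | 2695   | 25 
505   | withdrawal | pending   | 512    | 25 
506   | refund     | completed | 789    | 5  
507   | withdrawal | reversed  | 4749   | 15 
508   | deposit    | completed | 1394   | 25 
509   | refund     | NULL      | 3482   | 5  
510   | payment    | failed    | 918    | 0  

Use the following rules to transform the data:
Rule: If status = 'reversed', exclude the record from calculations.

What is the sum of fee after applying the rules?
95

Step 1: Identify records where status = 'reversed'
Step 2: The excluded records sum to 15
Step 3: Original total fee = 110
Step 4: Remaining total = 110 - 15 = 95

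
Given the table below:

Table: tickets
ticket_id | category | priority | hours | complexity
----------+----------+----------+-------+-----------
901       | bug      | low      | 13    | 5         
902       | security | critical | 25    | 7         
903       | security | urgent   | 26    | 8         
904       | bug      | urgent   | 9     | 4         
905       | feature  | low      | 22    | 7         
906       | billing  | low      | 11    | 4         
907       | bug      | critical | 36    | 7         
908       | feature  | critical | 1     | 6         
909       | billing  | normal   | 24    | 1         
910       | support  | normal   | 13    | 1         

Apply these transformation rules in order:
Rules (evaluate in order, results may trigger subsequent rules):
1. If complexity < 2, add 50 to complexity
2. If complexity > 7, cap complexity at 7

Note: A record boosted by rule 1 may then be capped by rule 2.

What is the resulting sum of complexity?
61

Step 1: Apply rule 1 to records with complexity < 2
  - 2 records get bonus of 50
  - Of these, 2 records then exceed 7 and get capped
Step 2: Apply rule 2 to records with complexity > 7
  - 1 records (original) are capped
Step 3: Calculate final sum = 61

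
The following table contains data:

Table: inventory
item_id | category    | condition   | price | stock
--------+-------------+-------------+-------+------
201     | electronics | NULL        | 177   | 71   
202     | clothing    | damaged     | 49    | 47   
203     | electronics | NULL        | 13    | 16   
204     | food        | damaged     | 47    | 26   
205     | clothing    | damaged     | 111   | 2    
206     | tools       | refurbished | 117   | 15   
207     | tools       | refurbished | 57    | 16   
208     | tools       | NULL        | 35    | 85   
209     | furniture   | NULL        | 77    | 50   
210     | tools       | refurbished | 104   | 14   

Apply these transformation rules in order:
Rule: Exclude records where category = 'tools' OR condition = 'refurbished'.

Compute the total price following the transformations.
474

Step 1: Find records where category = 'tools' OR condition = 'refurbished'
Step 2: 4 records match, summing to 313
Step 3: Original sum: 787
Step 4: Remaining sum = 787 - 313 = 474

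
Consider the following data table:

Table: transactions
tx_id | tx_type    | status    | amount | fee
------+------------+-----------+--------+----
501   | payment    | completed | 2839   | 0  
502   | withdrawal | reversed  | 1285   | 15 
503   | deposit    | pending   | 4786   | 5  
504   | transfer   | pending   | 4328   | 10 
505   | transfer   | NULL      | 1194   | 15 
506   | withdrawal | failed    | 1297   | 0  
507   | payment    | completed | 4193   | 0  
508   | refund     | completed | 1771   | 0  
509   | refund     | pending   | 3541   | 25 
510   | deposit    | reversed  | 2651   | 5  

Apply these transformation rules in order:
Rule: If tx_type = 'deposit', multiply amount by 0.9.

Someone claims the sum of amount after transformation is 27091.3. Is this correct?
No, the correct result is 27141.3.

Step 1: Calculate the correct sum after transformation
Step 2: Apply multiplier 0.9 to records where tx_type = 'deposit'
Step 3: Correct result = 27141.3
Step 4: Claimed result = 27091.3
Step 5: 27141.3 ≠ 27091.3
Conclusion: The claimed result is incorrect. The correct answer is 27141.3.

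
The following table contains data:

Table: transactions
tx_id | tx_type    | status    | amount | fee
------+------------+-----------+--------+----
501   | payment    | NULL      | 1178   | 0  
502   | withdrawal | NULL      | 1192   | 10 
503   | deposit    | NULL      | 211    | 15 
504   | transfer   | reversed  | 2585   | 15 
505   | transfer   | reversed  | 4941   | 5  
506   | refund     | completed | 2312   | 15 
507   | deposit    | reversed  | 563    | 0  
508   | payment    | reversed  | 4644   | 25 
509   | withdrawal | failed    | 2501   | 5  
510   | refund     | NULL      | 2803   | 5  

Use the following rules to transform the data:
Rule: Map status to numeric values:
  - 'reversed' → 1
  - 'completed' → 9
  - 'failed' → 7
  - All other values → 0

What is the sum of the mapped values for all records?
20

Step 1: Apply mapping to each record
Step 2: Count by status:
  'reversed': 4 records × 1 = 4
  'completed': 1 records × 9 = 9
  'failed': 1 records × 7 = 7
Step 3: Sum all mapped values = 20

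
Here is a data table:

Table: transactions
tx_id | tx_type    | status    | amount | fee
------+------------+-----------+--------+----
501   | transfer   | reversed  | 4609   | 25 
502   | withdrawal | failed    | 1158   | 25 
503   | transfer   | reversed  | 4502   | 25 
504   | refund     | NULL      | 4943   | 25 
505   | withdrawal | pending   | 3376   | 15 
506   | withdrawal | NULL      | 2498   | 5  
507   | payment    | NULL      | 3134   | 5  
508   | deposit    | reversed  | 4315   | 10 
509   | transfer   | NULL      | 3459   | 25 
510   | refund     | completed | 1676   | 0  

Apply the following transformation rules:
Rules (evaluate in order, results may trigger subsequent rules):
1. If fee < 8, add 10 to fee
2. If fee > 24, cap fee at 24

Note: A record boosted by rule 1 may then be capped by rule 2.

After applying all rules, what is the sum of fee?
185

Step 1: Apply rule 1 to records with fee < 8
  - 3 records get bonus of 10
  - Of these, 0 records then exceed 24 and get capped
Step 2: Apply rule 2 to records with fee > 24
  - 5 records (original) are capped
Step 3: Calculate final sum = 185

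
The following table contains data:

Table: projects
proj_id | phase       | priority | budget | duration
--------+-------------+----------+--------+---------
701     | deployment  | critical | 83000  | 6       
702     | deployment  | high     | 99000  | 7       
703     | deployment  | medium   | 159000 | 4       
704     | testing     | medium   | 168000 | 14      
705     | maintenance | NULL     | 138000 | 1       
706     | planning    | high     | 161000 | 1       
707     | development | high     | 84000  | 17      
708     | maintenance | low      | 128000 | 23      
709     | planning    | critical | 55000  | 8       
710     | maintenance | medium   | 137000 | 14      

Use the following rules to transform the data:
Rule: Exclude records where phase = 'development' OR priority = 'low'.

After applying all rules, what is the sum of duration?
55

Step 1: Find records where phase = 'development' OR priority = 'low'
Step 2: 2 records match, summing to 40
Step 3: Original sum: 95
Step 4: Remaining sum = 95 - 40 = 55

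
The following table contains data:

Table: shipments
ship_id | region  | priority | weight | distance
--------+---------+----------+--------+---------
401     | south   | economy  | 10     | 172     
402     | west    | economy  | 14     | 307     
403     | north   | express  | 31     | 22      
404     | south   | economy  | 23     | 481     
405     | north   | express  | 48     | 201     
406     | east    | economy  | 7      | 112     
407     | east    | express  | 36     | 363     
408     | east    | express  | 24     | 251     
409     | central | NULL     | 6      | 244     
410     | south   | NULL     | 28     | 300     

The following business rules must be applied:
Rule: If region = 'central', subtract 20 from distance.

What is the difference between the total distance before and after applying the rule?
20

Step 1: Original sum of distance = 2453
Step 2: 1 records have region = 'central'
Step 3: Each affected record changes by -20
Step 4: Total change = 1 × -20 = -20
Step 5: New sum = 2453 + -20 = 2433
Step 6: Difference = |2433 - 2453| = 20
        (Sum decreased by 20)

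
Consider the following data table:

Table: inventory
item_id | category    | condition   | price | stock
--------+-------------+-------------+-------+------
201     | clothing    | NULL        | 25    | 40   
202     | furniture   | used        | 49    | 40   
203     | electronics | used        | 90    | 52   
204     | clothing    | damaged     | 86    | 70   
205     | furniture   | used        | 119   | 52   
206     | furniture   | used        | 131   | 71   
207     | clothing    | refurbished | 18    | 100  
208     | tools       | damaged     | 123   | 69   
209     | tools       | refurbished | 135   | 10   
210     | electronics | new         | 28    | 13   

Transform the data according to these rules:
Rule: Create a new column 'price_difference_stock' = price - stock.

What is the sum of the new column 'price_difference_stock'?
287

Step 1: For each record, compute price - stock
Example calculations:
  25 - 40 = -15
  49 - 40 = 9
  90 - 52 = 38
  ...
Step 2: Sum all derived values
Step 3: Total = 287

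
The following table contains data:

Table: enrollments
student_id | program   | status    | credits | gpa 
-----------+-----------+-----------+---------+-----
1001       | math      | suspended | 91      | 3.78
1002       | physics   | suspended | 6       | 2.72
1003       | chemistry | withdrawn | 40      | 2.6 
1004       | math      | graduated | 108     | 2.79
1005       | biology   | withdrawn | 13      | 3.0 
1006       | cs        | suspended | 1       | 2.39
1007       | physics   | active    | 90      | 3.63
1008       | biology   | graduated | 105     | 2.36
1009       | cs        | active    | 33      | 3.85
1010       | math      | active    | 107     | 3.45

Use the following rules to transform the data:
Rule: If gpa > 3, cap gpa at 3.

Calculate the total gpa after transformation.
27.86

Step 1: 4 records have gpa > 3
Step 2: These records originally summed to 14.71
Step 3: After capping: 4 × 3 = 12
Step 4: Unaffected records sum: 15.86
Step 5: Final sum = 12 + 15.86 = 27.86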